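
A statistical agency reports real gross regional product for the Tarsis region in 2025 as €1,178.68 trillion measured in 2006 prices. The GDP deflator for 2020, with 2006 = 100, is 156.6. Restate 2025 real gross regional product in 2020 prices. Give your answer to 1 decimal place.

Real gross regional product in 2020 prices = Real gross regional product in 2006 prices × (P_2020/P_2006) = 1178.68 × 1.566 = 1845.81.

€1,845.8 trillion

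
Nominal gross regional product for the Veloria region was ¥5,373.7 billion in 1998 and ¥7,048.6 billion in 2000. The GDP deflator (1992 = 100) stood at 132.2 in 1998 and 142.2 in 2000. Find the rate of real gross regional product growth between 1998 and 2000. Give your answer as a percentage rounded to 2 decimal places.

21.94%

Real gross regional product 1998 = 5373.7 / 1.322 = 4064.83.
Real gross regional product 2000 = 7048.6 / 1.422 = 4956.82.
Real growth = 4956.82 / 4064.83 − 1 = 0.2194.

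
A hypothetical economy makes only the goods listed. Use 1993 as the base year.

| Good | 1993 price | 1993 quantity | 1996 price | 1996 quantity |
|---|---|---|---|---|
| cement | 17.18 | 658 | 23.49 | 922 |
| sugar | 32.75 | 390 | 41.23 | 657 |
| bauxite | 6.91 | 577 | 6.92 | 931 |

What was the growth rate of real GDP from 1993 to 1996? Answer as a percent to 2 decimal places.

56.04%

Real GDP 1993 = Nominal GDP 1993 = 17.18·658 + 32.75·390 + 6.91·577 = 28064.01.
Real GDP 1996 (at 1993 prices) = 17.18·922 + 32.75·657 + 6.91·931 = 43789.92.
Real growth = 43789.92/28064.01 − 1 = 0.5604.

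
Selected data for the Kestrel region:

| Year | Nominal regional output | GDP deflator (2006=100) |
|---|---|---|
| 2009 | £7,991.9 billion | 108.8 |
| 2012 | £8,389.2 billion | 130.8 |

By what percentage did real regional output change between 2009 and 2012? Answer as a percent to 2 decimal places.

-12.68%

Real regional output 2009 = 7991.9 / 1.088 = 7345.50.
Real regional output 2012 = 8389.2 / 1.308 = 6413.76.
Real growth = 6413.76 / 7345.50 − 1 = -0.1268.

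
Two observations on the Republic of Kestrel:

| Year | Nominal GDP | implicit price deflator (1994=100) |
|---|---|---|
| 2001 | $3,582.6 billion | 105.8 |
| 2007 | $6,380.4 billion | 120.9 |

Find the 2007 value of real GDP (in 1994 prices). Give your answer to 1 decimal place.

$5,277.4 billion

Real GDP = Nominal / (implicit price deflator/100) = 6380.4 / 1.209 = 5277.42.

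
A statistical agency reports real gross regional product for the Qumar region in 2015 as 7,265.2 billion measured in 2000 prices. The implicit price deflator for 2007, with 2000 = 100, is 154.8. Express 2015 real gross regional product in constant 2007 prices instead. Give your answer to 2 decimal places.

Real gross regional product in 2007 prices = Real gross regional product in 2000 prices × (P_2007/P_2000) = 7265.2 × 1.548 = 11246.53.

11,246.53 billion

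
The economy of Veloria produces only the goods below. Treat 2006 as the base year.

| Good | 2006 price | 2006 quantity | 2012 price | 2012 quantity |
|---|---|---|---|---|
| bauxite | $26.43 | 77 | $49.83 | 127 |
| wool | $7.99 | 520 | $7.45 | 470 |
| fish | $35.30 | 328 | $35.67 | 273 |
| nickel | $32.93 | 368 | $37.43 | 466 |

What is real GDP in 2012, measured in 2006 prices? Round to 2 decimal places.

Real GDP 2012 = Σ (p_2006 × q_2012) = 26.43·127 + 7.99·470 + 35.30·273 + 32.93·466 = 32094.19.

$32094.19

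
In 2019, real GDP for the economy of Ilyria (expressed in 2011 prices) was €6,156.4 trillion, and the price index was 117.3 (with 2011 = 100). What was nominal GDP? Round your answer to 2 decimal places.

Nominal GDP = Real × (price index/100) = 6156.4 × 1.173 = 7221.46.

€7,221.46 trillion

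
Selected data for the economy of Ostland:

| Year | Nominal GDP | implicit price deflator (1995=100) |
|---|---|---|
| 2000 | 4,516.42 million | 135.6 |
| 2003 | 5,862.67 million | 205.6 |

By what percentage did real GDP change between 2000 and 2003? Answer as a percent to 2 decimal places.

-14.39%

Deflate each year: 2000 → 4516.42/1.356 = 3330.69; 2003 → 5862.67/2.056 = 2851.49.
So real GDP changed by 2851.49/3330.69 − 1 = -0.1439, i.e. -14.39%.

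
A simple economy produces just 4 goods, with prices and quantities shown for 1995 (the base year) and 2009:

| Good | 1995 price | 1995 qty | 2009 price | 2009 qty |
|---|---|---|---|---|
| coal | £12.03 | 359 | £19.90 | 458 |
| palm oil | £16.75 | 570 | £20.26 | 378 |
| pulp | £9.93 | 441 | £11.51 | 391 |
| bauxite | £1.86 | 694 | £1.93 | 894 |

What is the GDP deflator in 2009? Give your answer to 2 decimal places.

Nominal GDP 2009 = 19.90·458 + 20.26·378 + 11.51·391 + 1.93·894 = 22998.31.
Real GDP 2009 (at 1995 prices) = 12.03·458 + 16.75·378 + 9.93·391 + 1.86·894 = 17386.71.
Deflator = Nominal/Real × 100 = 22998.31/17386.71 × 100 = 132.275.

132.28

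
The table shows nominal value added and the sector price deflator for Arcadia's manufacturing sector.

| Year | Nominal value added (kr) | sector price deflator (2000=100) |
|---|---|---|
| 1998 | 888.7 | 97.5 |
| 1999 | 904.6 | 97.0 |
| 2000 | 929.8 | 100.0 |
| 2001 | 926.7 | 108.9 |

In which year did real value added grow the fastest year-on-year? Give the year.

1999: real = 904.6/0.970 = 932.58; growth vs 1998 (911.49) = 2.31%.
2000: real = 929.8/1.000 = 929.80; growth vs 1999 (932.58) = -0.30%.
2001: real = 926.7/1.089 = 850.96; growth vs 2000 (929.80) = -8.48%.

1999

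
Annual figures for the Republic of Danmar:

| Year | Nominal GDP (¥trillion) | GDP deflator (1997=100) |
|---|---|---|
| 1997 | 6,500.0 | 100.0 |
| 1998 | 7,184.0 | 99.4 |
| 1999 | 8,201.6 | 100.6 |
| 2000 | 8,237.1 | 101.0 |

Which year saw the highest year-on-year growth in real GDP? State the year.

1998: real = 7184.0/0.994 = 7227.36; growth vs 1997 (6500.00) = 11.19%.
1999: real = 8201.6/1.006 = 8152.68; growth vs 1998 (7227.36) = 12.80%.
2000: real = 8237.1/1.010 = 8155.54; growth vs 1999 (8152.68) = 0.04%.

1999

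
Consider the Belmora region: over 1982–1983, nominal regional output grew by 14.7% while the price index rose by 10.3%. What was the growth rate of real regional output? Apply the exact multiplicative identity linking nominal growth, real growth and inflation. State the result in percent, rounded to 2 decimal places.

3.99%

(1 + g_nom) = (1 + g_real)(1 + π), so g_real = 1.1470 / 1.1030 − 1 = 0.03989.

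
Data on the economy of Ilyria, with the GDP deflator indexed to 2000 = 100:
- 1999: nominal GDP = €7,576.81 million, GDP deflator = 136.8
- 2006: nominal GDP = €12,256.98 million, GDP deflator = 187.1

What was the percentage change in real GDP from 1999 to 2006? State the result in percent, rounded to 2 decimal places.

Deflate each year: 1999 → 7576.81/1.368 = 5538.60; 2006 → 12256.98/1.871 = 6551.03.
So real GDP changed by 6551.03/5538.60 − 1 = 0.1828, i.e. 18.28%.

18.28%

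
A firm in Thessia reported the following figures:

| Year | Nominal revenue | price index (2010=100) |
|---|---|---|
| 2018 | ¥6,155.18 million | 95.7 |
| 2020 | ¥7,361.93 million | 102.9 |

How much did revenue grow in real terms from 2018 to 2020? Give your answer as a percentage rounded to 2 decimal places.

11.24%

Deflate each year: 2018 → 6155.18/0.957 = 6431.75; 2020 → 7361.93/1.029 = 7154.45.
So real revenue changed by 7154.45/6431.75 − 1 = 0.1124, i.e. 11.24%.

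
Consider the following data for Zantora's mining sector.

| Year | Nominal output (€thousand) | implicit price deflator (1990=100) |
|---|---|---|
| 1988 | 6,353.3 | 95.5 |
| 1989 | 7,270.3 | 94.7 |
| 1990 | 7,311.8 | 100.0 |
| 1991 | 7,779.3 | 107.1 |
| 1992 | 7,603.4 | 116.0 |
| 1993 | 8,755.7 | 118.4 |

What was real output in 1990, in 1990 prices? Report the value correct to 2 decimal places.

Real output 1990 = 7311.8 / 1.000 = 7311.80.

€7,311.80 thousand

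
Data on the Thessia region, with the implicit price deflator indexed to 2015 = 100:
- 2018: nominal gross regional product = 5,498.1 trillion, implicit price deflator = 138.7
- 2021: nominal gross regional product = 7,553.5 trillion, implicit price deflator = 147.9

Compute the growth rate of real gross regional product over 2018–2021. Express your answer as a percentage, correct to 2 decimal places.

Deflate each year: 2018 → 5498.1/1.387 = 3964.02; 2021 → 7553.5/1.479 = 5107.17.
So real gross regional product changed by 5107.17/3964.02 − 1 = 0.2884, i.e. 28.84%.

28.84%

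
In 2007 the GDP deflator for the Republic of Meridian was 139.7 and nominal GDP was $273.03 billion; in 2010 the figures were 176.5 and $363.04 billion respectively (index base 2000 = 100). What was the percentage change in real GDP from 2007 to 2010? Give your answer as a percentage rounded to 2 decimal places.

5.24%

Real GDP 2007 = 273.03 / 1.397 = 195.44.
Real GDP 2010 = 363.04 / 1.765 = 205.69.
Real growth = 205.69 / 195.44 − 1 = 0.0524.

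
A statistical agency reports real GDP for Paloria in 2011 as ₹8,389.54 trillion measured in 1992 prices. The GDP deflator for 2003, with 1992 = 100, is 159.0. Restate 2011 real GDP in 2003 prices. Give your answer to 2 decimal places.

₹13,339.37 trillion

Real GDP in 2003 prices = Real GDP in 1992 prices × (P_2003/P_1992) = 8389.54 × 1.590 = 13339.37.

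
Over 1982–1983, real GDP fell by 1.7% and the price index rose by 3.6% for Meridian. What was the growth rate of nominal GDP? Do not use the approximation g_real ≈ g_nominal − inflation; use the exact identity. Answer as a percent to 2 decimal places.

(1 + g_nom) = (1 + g_real)(1 + π) = 0.9830 × 1.0360 = 1.01839.

1.84%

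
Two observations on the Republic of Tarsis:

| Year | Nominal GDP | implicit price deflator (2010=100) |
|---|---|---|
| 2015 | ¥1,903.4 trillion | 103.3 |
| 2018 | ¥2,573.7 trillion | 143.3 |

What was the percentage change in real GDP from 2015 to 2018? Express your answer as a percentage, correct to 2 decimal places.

Real GDP 2015 = 1903.4 / 1.033 = 1842.59.
Real GDP 2018 = 2573.7 / 1.433 = 1796.02.
Real growth = 1796.02 / 1842.59 − 1 = -0.0253.

-2.53%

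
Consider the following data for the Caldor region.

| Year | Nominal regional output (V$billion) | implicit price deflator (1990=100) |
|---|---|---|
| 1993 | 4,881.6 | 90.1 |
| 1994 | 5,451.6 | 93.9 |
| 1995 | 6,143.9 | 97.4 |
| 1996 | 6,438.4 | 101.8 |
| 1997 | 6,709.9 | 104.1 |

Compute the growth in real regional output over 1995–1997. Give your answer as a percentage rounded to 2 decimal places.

2.18%

Real regional output 1995 = 6143.9/0.974 = 6307.91.
Real regional output 1997 = 6709.9/1.041 = 6445.63.
Change = 6445.63/6307.91 − 1 = 0.0218.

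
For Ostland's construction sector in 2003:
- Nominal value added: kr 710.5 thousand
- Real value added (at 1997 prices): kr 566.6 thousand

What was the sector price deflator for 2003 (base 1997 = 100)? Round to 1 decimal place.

sector price deflator = (Nominal / Real) × 100 = 710.5 / 566.6 × 100 = 125.40.

125.4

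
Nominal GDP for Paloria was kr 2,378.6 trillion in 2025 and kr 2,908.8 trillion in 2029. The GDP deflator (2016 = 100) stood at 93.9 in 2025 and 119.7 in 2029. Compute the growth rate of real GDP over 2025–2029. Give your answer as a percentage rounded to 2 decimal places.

Deflate each year: 2025 → 2378.6/0.939 = 2533.12; 2029 → 2908.8/1.197 = 2430.08.
So real GDP changed by 2430.08/2533.12 − 1 = -0.0407, i.e. -4.07%.

-4.07%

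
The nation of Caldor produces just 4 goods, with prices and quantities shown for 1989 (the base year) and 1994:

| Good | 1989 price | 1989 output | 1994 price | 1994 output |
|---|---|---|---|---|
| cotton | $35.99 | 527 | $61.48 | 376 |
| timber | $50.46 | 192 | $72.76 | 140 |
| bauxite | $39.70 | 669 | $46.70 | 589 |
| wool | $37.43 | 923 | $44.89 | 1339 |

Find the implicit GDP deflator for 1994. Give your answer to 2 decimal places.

128.50

Nominal GDP 1994 = 61.48·376 + 72.76·140 + 46.70·589 + 44.89·1339 = 120916.89.
Real GDP 1994 (at 1989 prices) = 35.99·376 + 50.46·140 + 39.70·589 + 37.43·1339 = 94098.71.
Deflator = Nominal/Real × 100 = 120916.89/94098.71 × 100 = 128.500.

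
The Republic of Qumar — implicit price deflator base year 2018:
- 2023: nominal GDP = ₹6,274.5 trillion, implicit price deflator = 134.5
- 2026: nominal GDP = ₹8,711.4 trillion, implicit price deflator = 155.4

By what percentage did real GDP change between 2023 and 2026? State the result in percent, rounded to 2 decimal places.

Real GDP 2023 = 6274.5 / 1.345 = 4665.06.
Real GDP 2026 = 8711.4 / 1.554 = 5605.79.
Real growth = 5605.79 / 4665.06 − 1 = 0.2017.

20.17%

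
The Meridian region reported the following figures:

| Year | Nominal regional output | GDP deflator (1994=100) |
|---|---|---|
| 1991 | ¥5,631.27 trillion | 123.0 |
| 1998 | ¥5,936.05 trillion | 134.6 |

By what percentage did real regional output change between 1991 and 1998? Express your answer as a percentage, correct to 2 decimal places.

-3.67%

Real regional output 1991 = 5631.27 / 1.230 = 4578.27.
Real regional output 1998 = 5936.05 / 1.346 = 4410.14.
Real growth = 4410.14 / 4578.27 − 1 = -0.0367.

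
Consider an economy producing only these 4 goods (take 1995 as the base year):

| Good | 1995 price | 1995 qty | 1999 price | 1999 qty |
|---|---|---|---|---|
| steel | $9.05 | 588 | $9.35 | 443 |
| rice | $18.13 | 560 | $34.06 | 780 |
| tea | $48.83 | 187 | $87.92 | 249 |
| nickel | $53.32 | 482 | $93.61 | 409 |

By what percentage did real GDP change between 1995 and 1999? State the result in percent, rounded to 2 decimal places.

3.60%

Real GDP 1995 = Nominal GDP 1995 = 9.05·588 + 18.13·560 + 48.83·187 + 53.32·482 = 50305.65.
Real GDP 1999 (at 1995 prices) = 9.05·443 + 18.13·780 + 48.83·249 + 53.32·409 = 52117.10.
Real growth = 52117.10/50305.65 − 1 = 0.0360.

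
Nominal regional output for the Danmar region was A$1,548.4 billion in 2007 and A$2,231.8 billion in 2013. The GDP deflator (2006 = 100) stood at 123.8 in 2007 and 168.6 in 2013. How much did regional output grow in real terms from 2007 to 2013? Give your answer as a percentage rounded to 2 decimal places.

5.84%

Real regional output 2007 = 1548.4 / 1.238 = 1250.73.
Real regional output 2013 = 2231.8 / 1.686 = 1323.72.
Real growth = 1323.72 / 1250.73 − 1 = 0.0584.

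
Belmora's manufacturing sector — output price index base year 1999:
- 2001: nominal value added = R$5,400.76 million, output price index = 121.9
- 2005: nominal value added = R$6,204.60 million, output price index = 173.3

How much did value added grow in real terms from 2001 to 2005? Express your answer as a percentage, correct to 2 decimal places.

Real value added 2001 = 5400.76 / 1.219 = 4430.48.
Real value added 2005 = 6204.60 / 1.733 = 3580.27.
Real growth = 3580.27 / 4430.48 − 1 = -0.1919.

-19.19%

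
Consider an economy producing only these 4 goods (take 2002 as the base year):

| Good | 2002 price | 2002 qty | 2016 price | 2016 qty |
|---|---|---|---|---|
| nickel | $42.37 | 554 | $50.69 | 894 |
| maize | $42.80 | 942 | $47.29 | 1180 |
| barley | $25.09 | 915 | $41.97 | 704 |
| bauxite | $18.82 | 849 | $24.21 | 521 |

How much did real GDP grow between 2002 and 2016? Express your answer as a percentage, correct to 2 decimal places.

12.78%

Real GDP 2002 = Nominal GDP 2002 = 42.37·554 + 42.80·942 + 25.09·915 + 18.82·849 = 102726.11.
Real GDP 2016 (at 2002 prices) = 42.37·894 + 42.80·1180 + 25.09·704 + 18.82·521 = 115851.36.
Real growth = 115851.36/102726.11 − 1 = 0.1278.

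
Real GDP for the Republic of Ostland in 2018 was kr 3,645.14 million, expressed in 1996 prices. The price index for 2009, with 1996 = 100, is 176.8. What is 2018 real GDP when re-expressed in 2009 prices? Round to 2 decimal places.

kr 6,444.61 million

Real GDP in 2009 prices = Real GDP in 1996 prices × (P_2009/P_1996) = 3645.14 × 1.768 = 6444.61.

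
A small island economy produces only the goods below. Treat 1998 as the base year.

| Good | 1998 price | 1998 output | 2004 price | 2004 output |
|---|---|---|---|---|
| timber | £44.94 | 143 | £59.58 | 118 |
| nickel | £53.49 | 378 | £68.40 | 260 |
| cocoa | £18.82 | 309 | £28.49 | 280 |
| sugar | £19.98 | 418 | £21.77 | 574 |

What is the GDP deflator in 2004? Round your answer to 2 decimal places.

125.98

Nominal GDP 2004 = 59.58·118 + 68.40·260 + 28.49·280 + 21.77·574 = 45287.62.
Real GDP 2004 (at 1998 prices) = 44.94·118 + 53.49·260 + 18.82·280 + 19.98·574 = 35948.44.
Deflator = Nominal/Real × 100 = 45287.62/35948.44 × 100 = 125.979.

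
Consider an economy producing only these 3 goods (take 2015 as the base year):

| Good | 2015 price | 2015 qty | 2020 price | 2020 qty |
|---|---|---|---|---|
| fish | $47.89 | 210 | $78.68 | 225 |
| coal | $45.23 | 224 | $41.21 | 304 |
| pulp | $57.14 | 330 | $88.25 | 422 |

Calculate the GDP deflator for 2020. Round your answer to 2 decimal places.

138.72

Nominal GDP 2020 = 78.68·225 + 41.21·304 + 88.25·422 = 67472.34.
Real GDP 2020 (at 2015 prices) = 47.89·225 + 45.23·304 + 57.14·422 = 48638.25.
Deflator = Nominal/Real × 100 = 67472.34/48638.25 × 100 = 138.723.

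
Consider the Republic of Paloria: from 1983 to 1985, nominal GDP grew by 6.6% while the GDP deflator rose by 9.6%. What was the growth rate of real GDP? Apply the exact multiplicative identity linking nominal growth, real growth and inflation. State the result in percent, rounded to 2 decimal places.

-2.74%

(1 + g_nom) = (1 + g_real)(1 + π), so g_real = 1.0660 / 1.0960 − 1 = -0.02737.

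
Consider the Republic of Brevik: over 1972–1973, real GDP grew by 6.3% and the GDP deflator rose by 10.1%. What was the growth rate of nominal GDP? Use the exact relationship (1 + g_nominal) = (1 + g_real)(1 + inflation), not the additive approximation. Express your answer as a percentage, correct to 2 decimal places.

17.04%

(1 + g_nom) = (1 + g_real)(1 + π) = 1.0630 × 1.1010 = 1.17036.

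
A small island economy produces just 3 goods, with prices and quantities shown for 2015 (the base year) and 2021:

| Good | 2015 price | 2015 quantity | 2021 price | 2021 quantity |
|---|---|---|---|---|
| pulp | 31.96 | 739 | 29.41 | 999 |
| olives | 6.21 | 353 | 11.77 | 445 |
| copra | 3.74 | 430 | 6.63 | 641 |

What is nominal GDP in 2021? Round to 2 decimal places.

38868.07

Nominal GDP 2021 = Σ (p_2021 × q_2021) = 29.41·999 + 11.77·445 + 6.63·641 = 38868.07.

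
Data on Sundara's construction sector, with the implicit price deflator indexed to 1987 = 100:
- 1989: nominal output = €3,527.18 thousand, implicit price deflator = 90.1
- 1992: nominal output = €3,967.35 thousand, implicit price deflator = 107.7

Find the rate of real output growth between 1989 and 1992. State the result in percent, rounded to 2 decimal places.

Real output 1989 = 3527.18 / 0.901 = 3914.74.
Real output 1992 = 3967.35 / 1.077 = 3683.70.
Real growth = 3683.70 / 3914.74 − 1 = -0.0590.

-5.90%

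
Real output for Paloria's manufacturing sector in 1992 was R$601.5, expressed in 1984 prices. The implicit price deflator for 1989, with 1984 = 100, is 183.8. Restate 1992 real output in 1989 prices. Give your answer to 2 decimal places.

Real output in 1989 prices = Real output in 1984 prices × (P_1989/P_1984) = 601.5 × 1.838 = 1105.56.

R$1,105.56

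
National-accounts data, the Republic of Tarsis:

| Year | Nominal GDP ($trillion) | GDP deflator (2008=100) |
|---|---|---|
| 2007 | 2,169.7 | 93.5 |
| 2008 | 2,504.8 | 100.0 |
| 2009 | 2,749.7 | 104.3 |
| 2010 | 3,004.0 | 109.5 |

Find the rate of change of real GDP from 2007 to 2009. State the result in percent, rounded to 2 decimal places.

13.61%

Real GDP 2007 = 2169.7/0.935 = 2320.53.
Real GDP 2009 = 2749.7/1.043 = 2636.34.
Change = 2636.34/2320.53 − 1 = 0.1361.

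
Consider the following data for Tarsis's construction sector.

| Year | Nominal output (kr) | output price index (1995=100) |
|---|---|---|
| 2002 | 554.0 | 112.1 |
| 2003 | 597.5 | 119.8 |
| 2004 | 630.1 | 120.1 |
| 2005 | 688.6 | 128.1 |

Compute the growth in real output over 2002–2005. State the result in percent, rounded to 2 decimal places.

Real output 2002 = 554.0/1.121 = 494.20.
Real output 2005 = 688.6/1.281 = 537.55.
Change = 537.55/494.20 − 1 = 0.0877.

8.77%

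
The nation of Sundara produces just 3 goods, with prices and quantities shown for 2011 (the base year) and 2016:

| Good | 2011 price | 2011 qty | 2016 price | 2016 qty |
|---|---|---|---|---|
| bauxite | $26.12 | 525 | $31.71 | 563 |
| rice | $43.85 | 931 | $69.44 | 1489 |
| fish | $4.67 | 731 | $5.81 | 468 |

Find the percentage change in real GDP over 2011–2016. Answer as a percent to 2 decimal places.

41.82%

Real GDP 2011 = Nominal GDP 2011 = 26.12·525 + 43.85·931 + 4.67·731 = 57951.12.
Real GDP 2016 (at 2011 prices) = 26.12·563 + 43.85·1489 + 4.67·468 = 82183.77.
Real growth = 82183.77/57951.12 − 1 = 0.4182.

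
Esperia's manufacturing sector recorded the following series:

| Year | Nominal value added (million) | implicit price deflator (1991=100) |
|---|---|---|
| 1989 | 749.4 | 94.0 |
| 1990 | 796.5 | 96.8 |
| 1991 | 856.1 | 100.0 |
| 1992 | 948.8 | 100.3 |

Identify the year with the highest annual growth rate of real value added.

1990: real = 796.5/0.968 = 822.83; growth vs 1989 (797.23) = 3.21%.
1991: real = 856.1/1.000 = 856.10; growth vs 1990 (822.83) = 4.04%.
1992: real = 948.8/1.003 = 945.96; growth vs 1991 (856.10) = 10.50%.

1992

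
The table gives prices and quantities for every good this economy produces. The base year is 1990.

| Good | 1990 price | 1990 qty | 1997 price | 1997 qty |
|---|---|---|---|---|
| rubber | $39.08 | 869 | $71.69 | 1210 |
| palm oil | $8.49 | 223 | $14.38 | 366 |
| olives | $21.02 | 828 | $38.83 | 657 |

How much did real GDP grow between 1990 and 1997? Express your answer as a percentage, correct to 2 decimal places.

Real GDP 1990 = Nominal GDP 1990 = 39.08·869 + 8.49·223 + 21.02·828 = 53258.35.
Real GDP 1997 (at 1990 prices) = 39.08·1210 + 8.49·366 + 21.02·657 = 64204.28.
Real growth = 64204.28/53258.35 − 1 = 0.2055.

20.55%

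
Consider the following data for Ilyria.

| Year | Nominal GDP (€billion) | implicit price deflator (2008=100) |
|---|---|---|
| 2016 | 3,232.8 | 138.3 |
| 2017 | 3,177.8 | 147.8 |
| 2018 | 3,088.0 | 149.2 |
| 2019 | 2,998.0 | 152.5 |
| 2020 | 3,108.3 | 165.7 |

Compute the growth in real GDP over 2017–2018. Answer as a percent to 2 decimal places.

Real GDP 2017 = 3177.8/1.478 = 2150.07.
Real GDP 2018 = 3088.0/1.492 = 2069.71.
Change = 2069.71/2150.07 − 1 = -0.0374.

-3.74%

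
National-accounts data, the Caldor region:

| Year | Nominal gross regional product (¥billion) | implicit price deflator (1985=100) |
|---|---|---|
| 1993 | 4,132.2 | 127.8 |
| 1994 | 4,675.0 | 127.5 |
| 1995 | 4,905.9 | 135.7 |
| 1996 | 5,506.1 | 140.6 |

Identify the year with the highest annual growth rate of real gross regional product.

1994

1994: real = 4675.0/1.275 = 3666.67; growth vs 1993 (3233.33) = 13.40%.
1995: real = 4905.9/1.357 = 3615.25; growth vs 1994 (3666.67) = -1.40%.
1996: real = 5506.1/1.406 = 3916.15; growth vs 1995 (3615.25) = 8.32%.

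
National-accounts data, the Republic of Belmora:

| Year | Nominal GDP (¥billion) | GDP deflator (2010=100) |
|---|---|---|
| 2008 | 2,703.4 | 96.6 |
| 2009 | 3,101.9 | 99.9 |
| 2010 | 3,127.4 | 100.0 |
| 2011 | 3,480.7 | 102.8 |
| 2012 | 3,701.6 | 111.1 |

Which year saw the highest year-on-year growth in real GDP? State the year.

2009: real = 3101.9/0.999 = 3105.01; growth vs 2008 (2798.55) = 10.95%.
2010: real = 3127.4/1.000 = 3127.40; growth vs 2009 (3105.01) = 0.72%.
2011: real = 3480.7/1.028 = 3385.89; growth vs 2010 (3127.40) = 8.27%.
2012: real = 3701.6/1.111 = 3331.77; growth vs 2011 (3385.89) = -1.60%.

2009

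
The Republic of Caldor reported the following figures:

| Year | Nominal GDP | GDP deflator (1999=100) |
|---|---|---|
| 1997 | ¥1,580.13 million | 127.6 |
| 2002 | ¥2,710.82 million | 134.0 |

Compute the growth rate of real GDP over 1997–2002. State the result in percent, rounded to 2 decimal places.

63.36%

Real GDP 1997 = 1580.13 / 1.276 = 1238.35.
Real GDP 2002 = 2710.82 / 1.340 = 2023.00.
Real growth = 2023.00 / 1238.35 − 1 = 0.6336.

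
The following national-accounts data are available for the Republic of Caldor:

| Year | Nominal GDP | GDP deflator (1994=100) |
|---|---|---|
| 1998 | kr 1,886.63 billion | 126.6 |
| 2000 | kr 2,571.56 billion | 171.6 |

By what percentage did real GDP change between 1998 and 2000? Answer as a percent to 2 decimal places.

Real GDP 1998 = 1886.63 / 1.266 = 1490.23.
Real GDP 2000 = 2571.56 / 1.716 = 1498.58.
Real growth = 1498.58 / 1490.23 − 1 = 0.0056.

0.56%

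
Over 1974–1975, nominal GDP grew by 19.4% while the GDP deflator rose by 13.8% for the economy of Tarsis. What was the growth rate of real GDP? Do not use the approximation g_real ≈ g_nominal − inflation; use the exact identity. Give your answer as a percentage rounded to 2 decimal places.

(1 + g_nom) = (1 + g_real)(1 + π), so g_real = 1.1940 / 1.1380 − 1 = 0.04921.

4.92%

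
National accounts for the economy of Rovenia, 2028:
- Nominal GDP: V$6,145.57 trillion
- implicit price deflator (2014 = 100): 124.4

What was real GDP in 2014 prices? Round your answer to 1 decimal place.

V$4,940.2 trillion

Real GDP = Nominal / (implicit price deflator/100) = 6145.57 / 1.244 = 4940.17.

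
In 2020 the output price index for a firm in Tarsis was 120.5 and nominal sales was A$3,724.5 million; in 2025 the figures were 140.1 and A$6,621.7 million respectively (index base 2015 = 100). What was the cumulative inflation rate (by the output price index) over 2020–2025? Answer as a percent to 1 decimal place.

Price-level change = 140.1 / 120.5 − 1 = 0.1627.

16.3%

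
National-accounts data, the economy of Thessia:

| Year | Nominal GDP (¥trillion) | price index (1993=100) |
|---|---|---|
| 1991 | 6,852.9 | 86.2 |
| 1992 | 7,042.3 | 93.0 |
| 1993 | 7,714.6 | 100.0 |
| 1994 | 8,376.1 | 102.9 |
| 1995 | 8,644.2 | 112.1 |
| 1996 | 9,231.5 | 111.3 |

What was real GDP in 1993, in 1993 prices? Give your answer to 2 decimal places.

¥7,714.60 trillion

Real GDP 1993 = 7714.6 / 1.000 = 7714.60.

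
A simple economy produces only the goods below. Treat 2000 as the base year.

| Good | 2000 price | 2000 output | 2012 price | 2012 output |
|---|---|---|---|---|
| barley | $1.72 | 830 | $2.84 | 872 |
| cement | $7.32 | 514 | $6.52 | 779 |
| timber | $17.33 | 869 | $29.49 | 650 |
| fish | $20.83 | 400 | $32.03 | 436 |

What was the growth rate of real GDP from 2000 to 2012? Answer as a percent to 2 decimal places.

-3.62%

Real GDP 2000 = Nominal GDP 2000 = 1.72·830 + 7.32·514 + 17.33·869 + 20.83·400 = 28581.85.
Real GDP 2012 (at 2000 prices) = 1.72·872 + 7.32·779 + 17.33·650 + 20.83·436 = 27548.50.
Real growth = 27548.50/28581.85 − 1 = -0.0362.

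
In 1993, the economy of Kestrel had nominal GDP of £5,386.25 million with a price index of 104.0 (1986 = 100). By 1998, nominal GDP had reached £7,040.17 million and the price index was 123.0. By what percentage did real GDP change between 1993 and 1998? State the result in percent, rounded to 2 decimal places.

10.52%

Real GDP 1993 = 5386.25 / 1.040 = 5179.09.
Real GDP 1998 = 7040.17 / 1.230 = 5723.72.
Real growth = 5723.72 / 5179.09 − 1 = 0.1052.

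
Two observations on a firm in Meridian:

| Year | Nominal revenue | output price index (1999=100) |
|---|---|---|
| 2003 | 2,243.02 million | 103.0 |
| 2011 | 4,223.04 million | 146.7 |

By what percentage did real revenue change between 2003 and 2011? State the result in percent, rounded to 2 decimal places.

32.19%

Deflate each year: 2003 → 2243.02/1.030 = 2177.69; 2011 → 4223.04/1.467 = 2878.69.
So real revenue changed by 2878.69/2177.69 − 1 = 0.3219, i.e. 32.19%.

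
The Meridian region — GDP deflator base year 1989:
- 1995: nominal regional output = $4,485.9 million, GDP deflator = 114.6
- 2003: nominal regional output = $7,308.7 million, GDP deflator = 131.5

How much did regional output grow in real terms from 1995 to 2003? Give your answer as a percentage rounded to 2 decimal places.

41.99%

Deflate each year: 1995 → 4485.9/1.146 = 3914.40; 2003 → 7308.7/1.315 = 5557.95.
So real regional output changed by 5557.95/3914.40 − 1 = 0.4199, i.e. 41.99%.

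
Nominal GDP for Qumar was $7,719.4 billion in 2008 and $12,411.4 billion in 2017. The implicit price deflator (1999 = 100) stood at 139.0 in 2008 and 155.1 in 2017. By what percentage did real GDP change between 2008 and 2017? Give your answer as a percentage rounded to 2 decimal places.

44.09%

Deflate each year: 2008 → 7719.4/1.390 = 5553.53; 2017 → 12411.4/1.551 = 8002.19.
So real GDP changed by 8002.19/5553.53 − 1 = 0.4409, i.e. 44.09%.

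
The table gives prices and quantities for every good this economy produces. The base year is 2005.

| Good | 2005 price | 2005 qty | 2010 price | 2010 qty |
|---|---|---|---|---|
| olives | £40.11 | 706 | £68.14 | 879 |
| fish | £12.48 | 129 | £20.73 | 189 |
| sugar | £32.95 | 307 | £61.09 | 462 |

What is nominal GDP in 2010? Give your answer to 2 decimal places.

£92036.61

Nominal GDP 2010 = Σ (p_2010 × q_2010) = 68.14·879 + 20.73·189 + 61.09·462 = 92036.61.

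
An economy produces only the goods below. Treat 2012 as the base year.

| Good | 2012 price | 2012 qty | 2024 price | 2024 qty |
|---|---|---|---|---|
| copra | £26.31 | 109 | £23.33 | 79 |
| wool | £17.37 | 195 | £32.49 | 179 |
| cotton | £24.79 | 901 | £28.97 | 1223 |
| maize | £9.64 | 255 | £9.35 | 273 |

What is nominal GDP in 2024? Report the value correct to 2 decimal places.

£45641.64

Nominal GDP 2024 = Σ (p_2024 × q_2024) = 23.33·79 + 32.49·179 + 28.97·1223 + 9.35·273 = 45641.64.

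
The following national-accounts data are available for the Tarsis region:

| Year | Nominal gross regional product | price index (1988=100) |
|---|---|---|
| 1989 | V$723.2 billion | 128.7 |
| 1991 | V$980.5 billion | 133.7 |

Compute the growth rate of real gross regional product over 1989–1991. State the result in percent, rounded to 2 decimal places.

Real gross regional product 1989 = 723.2 / 1.287 = 561.93.
Real gross regional product 1991 = 980.5 / 1.337 = 733.36.
Real growth = 733.36 / 561.93 − 1 = 0.3051.

30.51%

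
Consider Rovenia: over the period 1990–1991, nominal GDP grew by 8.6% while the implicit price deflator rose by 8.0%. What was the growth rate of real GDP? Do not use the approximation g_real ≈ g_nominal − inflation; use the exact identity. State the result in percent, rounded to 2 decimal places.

(1 + g_nom) = (1 + g_real)(1 + π), so g_real = 1.0860 / 1.0800 − 1 = 0.00556.

0.56%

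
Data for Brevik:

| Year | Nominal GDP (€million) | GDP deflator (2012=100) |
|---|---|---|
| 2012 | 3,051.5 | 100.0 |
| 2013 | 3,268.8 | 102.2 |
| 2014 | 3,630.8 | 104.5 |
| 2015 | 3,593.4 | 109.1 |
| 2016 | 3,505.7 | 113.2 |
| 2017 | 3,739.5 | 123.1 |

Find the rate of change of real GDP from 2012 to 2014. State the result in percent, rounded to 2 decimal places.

13.86%

Real GDP 2012 = 3051.5/1.000 = 3051.50.
Real GDP 2014 = 3630.8/1.045 = 3474.45.
Change = 3474.45/3051.50 − 1 = 0.1386.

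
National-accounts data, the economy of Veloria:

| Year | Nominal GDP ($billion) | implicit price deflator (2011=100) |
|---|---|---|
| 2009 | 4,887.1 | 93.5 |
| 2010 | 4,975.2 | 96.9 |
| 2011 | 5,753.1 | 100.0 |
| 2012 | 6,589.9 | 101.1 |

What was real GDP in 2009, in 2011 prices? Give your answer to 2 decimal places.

Real GDP 2009 = 4887.1 / 0.935 = 5226.84.

$5,226.84 billion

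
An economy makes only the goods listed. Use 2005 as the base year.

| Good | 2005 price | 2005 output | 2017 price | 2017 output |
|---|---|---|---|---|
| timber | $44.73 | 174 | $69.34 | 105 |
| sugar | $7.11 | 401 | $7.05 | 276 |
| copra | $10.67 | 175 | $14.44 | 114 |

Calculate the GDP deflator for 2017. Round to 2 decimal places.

138.06

Nominal GDP 2017 = 69.34·105 + 7.05·276 + 14.44·114 = 10872.66.
Real GDP 2017 (at 2005 prices) = 44.73·105 + 7.11·276 + 10.67·114 = 7875.39.
Deflator = Nominal/Real × 100 = 10872.66/7875.39 × 100 = 138.059.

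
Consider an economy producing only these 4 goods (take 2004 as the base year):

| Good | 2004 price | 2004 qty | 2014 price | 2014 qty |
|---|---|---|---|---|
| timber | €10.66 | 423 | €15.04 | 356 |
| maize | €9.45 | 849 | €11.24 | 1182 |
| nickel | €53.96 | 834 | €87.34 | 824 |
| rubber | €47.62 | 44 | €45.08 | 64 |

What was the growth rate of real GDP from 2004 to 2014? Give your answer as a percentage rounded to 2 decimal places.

Real GDP 2004 = Nominal GDP 2004 = 10.66·423 + 9.45·849 + 53.96·834 + 47.62·44 = 59630.15.
Real GDP 2014 (at 2004 prices) = 10.66·356 + 9.45·1182 + 53.96·824 + 47.62·64 = 62475.58.
Real growth = 62475.58/59630.15 − 1 = 0.0477.

4.77%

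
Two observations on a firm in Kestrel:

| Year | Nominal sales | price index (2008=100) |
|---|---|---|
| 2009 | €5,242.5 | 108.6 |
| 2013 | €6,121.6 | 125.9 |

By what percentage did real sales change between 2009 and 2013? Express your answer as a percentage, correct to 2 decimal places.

0.72%

Real sales 2009 = 5242.5 / 1.086 = 4827.35.
Real sales 2013 = 6121.6 / 1.259 = 4862.27.
Real growth = 4862.27 / 4827.35 − 1 = 0.0072.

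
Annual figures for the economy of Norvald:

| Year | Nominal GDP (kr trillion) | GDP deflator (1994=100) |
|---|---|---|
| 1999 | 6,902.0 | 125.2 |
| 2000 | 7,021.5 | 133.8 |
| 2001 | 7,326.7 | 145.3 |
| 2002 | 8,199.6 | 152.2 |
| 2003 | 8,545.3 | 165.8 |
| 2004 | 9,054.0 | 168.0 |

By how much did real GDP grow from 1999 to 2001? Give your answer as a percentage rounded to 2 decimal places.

-8.53%

Real GDP 1999 = 6902.0/1.252 = 5512.78.
Real GDP 2001 = 7326.7/1.453 = 5042.46.
Change = 5042.46/5512.78 − 1 = -0.0853.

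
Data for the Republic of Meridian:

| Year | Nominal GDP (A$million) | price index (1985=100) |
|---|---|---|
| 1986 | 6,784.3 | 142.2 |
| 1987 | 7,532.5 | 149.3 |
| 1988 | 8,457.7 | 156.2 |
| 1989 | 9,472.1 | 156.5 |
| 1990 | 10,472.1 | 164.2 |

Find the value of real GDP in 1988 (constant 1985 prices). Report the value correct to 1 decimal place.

Real GDP 1988 = 8457.7 / 1.562 = 5414.66.

A$5,414.7 million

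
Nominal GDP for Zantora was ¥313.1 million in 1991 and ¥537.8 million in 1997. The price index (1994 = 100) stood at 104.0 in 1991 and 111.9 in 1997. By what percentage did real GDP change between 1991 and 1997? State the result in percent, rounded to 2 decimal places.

59.64%

Deflate each year: 1991 → 313.1/1.040 = 301.06; 1997 → 537.8/1.119 = 480.61.
So real GDP changed by 480.61/301.06 − 1 = 0.5964, i.e. 59.64%.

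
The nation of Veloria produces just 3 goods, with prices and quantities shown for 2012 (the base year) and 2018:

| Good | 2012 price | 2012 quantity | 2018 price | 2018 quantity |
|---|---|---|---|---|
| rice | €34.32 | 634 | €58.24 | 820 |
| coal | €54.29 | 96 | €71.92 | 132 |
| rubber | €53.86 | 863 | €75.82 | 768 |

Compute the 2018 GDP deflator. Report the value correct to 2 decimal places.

150.61

Nominal GDP 2018 = 58.24·820 + 71.92·132 + 75.82·768 = 115480.00.
Real GDP 2018 (at 2012 prices) = 34.32·820 + 54.29·132 + 53.86·768 = 76673.16.
Deflator = Nominal/Real × 100 = 115480.00/76673.16 × 100 = 150.613.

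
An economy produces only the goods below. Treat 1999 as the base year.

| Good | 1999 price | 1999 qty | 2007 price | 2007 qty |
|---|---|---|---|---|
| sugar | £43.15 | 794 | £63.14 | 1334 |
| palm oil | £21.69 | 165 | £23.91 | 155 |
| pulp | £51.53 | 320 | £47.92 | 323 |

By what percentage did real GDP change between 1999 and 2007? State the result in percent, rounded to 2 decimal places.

42.77%

Real GDP 1999 = Nominal GDP 1999 = 43.15·794 + 21.69·165 + 51.53·320 = 54329.55.
Real GDP 2007 (at 1999 prices) = 43.15·1334 + 21.69·155 + 51.53·323 = 77568.24.
Real growth = 77568.24/54329.55 − 1 = 0.4277.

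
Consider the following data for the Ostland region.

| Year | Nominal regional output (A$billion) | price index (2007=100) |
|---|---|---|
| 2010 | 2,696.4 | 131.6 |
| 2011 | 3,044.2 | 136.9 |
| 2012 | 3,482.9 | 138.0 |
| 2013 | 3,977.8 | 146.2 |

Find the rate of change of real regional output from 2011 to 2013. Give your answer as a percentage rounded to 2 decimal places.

22.36%

Real regional output 2011 = 3044.2/1.369 = 2223.67.
Real regional output 2013 = 3977.8/1.462 = 2720.79.
Change = 2720.79/2223.67 − 1 = 0.2236.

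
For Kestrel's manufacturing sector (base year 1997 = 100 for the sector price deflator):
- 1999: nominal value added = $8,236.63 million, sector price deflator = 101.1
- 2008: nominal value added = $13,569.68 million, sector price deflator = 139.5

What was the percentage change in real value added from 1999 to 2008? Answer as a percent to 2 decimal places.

Deflate each year: 1999 → 8236.63/1.011 = 8147.01; 2008 → 13569.68/1.395 = 9727.37.
So real value added changed by 9727.37/8147.01 − 1 = 0.1940, i.e. 19.40%.

19.40%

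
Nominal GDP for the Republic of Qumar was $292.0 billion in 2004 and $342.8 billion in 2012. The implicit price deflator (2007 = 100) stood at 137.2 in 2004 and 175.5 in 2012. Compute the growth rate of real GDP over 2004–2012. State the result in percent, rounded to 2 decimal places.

Deflate each year: 2004 → 292.0/1.372 = 212.83; 2012 → 342.8/1.755 = 195.33.
So real GDP changed by 195.33/212.83 − 1 = -0.0822, i.e. -8.22%.

-8.22%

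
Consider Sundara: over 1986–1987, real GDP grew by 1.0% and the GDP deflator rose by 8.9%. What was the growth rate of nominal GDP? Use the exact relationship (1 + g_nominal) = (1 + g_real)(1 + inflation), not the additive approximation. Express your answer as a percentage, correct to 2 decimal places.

(1 + g_nom) = (1 + g_real)(1 + π) = 1.0100 × 1.0890 = 1.09989.

9.99%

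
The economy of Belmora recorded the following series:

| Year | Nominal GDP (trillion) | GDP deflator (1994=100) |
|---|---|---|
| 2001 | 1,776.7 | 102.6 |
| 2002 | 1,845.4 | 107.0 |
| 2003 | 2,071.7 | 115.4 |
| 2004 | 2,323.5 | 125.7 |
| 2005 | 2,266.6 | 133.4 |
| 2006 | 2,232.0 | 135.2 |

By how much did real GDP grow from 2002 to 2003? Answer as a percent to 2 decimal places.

4.09%

Real GDP 2002 = 1845.4/1.070 = 1724.67.
Real GDP 2003 = 2071.7/1.154 = 1795.23.
Change = 1795.23/1724.67 − 1 = 0.0409.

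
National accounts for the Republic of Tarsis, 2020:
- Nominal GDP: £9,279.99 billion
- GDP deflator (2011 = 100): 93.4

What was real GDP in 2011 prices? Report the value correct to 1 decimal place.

Real GDP = Nominal / (GDP deflator/100) = 9279.99 / 0.934 = 9935.75.

£9,935.7 billion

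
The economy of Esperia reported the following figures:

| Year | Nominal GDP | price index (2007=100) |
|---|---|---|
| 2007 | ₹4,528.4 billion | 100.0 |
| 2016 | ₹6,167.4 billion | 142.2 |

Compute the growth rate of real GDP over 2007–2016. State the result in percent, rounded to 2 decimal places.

Deflate each year: 2007 → 4528.4/1.000 = 4528.40; 2016 → 6167.4/1.422 = 4337.13.
So real GDP changed by 4337.13/4528.40 − 1 = -0.0422, i.e. -4.22%.

-4.22%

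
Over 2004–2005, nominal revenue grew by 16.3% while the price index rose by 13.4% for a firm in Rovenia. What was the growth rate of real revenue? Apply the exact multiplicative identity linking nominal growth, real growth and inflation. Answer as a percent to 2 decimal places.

(1 + g_nom) = (1 + g_real)(1 + π), so g_real = 1.1630 / 1.1340 − 1 = 0.02557.

2.56%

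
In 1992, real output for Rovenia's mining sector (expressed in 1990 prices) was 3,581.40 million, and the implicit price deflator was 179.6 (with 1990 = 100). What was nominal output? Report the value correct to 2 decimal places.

6,432.19 million

Nominal output = Real × (implicit price deflator/100) = 3581.40 × 1.796 = 6432.19.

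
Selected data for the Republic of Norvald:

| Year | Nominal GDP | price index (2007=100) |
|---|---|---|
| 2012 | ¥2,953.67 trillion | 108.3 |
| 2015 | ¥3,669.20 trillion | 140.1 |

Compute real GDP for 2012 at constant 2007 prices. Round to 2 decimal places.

¥2,727.30 trillion

Real GDP = Nominal / (price index/100) = 2953.67 / 1.083 = 2727.30.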